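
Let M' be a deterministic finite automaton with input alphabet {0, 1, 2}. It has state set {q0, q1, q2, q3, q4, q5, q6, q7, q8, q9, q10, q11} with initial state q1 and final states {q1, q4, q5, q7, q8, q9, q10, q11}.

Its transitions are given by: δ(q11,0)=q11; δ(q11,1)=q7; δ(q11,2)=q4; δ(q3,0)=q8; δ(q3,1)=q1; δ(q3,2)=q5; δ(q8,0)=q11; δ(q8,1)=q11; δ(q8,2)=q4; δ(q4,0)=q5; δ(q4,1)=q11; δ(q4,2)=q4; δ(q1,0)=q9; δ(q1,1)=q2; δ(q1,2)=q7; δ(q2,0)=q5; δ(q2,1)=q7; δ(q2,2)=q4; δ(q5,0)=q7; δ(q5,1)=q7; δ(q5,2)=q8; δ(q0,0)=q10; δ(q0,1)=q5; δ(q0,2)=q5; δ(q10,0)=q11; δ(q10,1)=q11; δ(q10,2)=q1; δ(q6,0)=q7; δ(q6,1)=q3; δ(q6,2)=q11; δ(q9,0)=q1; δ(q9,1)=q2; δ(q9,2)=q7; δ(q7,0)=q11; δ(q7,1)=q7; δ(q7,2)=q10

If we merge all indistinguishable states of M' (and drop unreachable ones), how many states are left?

8

Reachable states from the start: {q1,q2,q4,q5,q7,q8,q9,q10,q11}. Unreachable: {q0,q3,q6} — drop them.
P0 = {q1,q4,q5,q7,q8,q9,q10,q11} | {q2}.
Split {q1,q4,q5,q7,q8,q9,q10,q11} by δ(·,1) → {q4,q5,q7,q8,q10,q11} and {q1,q9}.
Refine {q4,q5,q7,q8,q10,q11} on symbol 2: members go to different blocks, giving {q4,q5,q7,q8,q11} and {q10}.
Split {q4,q5,q7,q8,q11} by δ(·,2) → {q4,q5,q8,q11} and {q7}.
On input 0, block {q4,q5,q8,q11} splits into {q4,q8,q11} and {q5}.
On input 0, block {q4,q8,q11} splits into {q8,q11} and {q4}.
Refine {q8,q11} on symbol 1: members go to different blocks, giving {q8} and {q11}.
No further refinement is possible. Final partition (8 blocks): {q8} | {q2} | {q1,q9} | {q10} | {q7} | {q5} | {q4} | {q11}.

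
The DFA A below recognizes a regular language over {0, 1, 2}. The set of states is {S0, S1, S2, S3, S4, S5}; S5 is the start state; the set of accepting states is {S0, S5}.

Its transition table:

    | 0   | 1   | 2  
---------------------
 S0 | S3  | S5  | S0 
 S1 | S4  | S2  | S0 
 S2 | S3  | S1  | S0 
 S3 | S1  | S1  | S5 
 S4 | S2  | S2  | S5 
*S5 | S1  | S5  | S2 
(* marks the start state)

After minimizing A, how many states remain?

Every state is reachable, so we keep all 6.
Start with accepting vs non-accepting: {S0,S5} | {S1,S2,S3,S4}.
Split {S0,S5} by δ(·,2) → {S0} and {S5}.
Refine {S1,S2,S3,S4} on symbol 2: members go to different blocks, giving {S1,S2} and {S3,S4}.
The partition is now stable with 4 blocks: {S0} | {S1,S2} | {S5} | {S3,S4}.

4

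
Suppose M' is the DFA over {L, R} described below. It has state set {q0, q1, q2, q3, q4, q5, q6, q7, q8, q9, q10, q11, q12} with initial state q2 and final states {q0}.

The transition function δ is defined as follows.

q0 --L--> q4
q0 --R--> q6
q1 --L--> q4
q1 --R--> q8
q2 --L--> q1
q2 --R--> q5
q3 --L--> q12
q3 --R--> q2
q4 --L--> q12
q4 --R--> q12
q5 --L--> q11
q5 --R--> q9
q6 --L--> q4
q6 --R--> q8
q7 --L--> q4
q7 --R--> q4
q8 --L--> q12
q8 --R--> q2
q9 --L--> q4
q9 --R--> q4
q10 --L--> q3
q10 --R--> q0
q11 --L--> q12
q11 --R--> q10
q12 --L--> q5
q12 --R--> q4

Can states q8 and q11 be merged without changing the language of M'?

No

States {q7} cannot be reached from the start state, so discard them.
Start with accepting vs non-accepting: {q0} | {q1,q2,q3,q4,q5,q6,q8,q9,q10,q11,q12}.
Split {q1,q2,q3,q4,q5,q6,q8,q9,q10,q11,q12} by δ(·,R) → {q1,q2,q3,q4,q5,q6,q8,q9,q11,q12} and {q10}.
On input R, block {q1,q2,q3,q4,q5,q6,q8,q9,q11,q12} splits into {q1,q2,q3,q4,q5,q6,q8,q9,q12} and {q11}.
Refine {q1,q2,q3,q4,q5,q6,q8,q9,q12} on symbol L: members go to different blocks, giving {q1,q2,q3,q4,q6,q8,q9,q12} and {q5}.
On input L, block {q1,q2,q3,q4,q6,q8,q9,q12} splits into {q1,q2,q3,q4,q6,q8,q9} and {q12}.
On input L, block {q1,q2,q3,q4,q6,q8,q9} splits into {q1,q2,q6,q9} and {q3,q4,q8}.
On input L, block {q1,q2,q6,q9} splits into {q1,q6,q9} and {q2}.
Split {q3,q4,q8} by δ(·,R) → {q3,q8} and {q4}.
Refine {q1,q6,q9} on symbol R: members go to different blocks, giving {q1,q6} and {q9}.
No further refinement is possible. Final partition (10 blocks): {q0} | {q1,q6} | {q10} | {q11} | {q5} | {q12} | {q3,q8} | {q2} | {q4} | {q9}.
q8 and q11 end up in different blocks, so they are distinguishable. For instance, the string 'RR' is accepted from only q11.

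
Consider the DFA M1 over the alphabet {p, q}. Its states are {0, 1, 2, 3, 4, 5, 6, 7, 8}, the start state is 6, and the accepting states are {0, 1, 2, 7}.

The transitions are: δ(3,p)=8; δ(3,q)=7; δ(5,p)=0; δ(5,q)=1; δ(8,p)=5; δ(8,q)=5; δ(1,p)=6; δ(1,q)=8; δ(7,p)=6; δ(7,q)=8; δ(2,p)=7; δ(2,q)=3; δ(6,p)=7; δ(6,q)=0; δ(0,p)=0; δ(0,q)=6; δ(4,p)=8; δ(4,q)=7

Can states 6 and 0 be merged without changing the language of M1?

No

States {2,3,4} cannot be reached from the start state, so discard them.
P0 = {0,1,7} | {5,6,8}.
Refine {0,1,7} on symbol p: members go to different blocks, giving {1,7} and {0}.
Split {5,6,8} by δ(·,p) → {5} and {6} and {8}.
The partition is now stable with 5 blocks: {1,7} | {5} | {0} | {6} | {8}.
6 and 0 end up in different blocks, so they are distinguishable. For instance, the string 'ε' is accepted from only 0.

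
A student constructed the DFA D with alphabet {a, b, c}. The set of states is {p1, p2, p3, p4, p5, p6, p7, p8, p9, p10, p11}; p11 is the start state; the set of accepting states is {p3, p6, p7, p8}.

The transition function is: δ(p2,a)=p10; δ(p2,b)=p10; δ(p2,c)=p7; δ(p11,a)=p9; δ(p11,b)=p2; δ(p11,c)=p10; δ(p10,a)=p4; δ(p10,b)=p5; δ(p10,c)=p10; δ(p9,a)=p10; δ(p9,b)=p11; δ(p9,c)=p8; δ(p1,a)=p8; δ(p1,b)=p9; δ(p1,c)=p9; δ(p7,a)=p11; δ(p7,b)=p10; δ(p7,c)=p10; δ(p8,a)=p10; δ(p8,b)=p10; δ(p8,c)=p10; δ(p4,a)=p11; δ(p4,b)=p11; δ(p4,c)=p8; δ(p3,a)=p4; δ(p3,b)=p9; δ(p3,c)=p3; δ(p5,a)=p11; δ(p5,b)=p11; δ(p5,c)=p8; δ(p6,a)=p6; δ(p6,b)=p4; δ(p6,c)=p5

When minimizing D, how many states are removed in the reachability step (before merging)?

No path from p11 leads to p1, p3, p6; the other 8 states are all reachable.

3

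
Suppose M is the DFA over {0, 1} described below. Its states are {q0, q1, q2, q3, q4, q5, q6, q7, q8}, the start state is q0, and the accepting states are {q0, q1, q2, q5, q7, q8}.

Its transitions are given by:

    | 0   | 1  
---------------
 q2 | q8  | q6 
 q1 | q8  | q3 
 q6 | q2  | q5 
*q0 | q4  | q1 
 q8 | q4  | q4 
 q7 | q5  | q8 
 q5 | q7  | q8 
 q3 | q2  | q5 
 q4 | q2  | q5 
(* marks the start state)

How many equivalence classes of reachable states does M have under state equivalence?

5

Start with accepting vs non-accepting: {q0,q1,q2,q5,q7,q8} | {q3,q4,q6}.
On input 0, block {q0,q1,q2,q5,q7,q8} splits into {q1,q2,q5,q7} and {q0,q8}.
On input 0, block {q1,q2,q5,q7} splits into {q1,q2} and {q5,q7}.
Split {q0,q8} by δ(·,1) → {q0} and {q8}.
Stable partition: {q1,q2} | {q3,q4,q6} | {q0} | {q5,q7} | {q8} — 5 equivalence classes.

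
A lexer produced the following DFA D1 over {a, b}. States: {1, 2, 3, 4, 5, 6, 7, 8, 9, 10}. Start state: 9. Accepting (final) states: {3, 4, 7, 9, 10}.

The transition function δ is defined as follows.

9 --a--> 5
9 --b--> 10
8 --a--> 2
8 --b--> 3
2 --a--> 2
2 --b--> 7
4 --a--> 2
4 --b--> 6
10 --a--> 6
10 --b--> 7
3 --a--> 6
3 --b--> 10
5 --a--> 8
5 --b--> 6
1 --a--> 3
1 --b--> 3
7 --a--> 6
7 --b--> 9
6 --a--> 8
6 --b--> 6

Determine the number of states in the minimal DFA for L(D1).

3

First remove the unreachable states {1,4}; 8 states remain.
P0 = {3,7,9,10} | {2,5,6,8}.
Refine {2,5,6,8} on symbol b: members go to different blocks, giving {2,8} and {5,6}.
No further refinement is possible. Final partition (3 blocks): {3,7,9,10} | {2,8} | {5,6}.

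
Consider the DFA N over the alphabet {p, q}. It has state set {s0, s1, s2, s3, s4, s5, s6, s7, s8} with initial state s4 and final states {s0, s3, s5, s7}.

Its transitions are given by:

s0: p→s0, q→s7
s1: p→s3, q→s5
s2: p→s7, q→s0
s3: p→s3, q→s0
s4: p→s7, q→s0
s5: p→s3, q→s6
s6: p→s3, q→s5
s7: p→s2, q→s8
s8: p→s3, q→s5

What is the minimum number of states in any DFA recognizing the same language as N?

6

States {s1} cannot be reached from the start state, so discard them.
P0 = {s0,s3,s5,s7} | {s2,s4,s6,s8}.
Split {s0,s3,s5,s7} by δ(·,p) → {s0,s3,s5} and {s7}.
On input q, block {s0,s3,s5} splits into {s0} and {s3} and {s5}.
On input p, block {s2,s4,s6,s8} splits into {s2,s4} and {s6,s8}.
The partition is now stable with 6 blocks: {s0} | {s2,s4} | {s7} | {s3} | {s5} | {s6,s8}.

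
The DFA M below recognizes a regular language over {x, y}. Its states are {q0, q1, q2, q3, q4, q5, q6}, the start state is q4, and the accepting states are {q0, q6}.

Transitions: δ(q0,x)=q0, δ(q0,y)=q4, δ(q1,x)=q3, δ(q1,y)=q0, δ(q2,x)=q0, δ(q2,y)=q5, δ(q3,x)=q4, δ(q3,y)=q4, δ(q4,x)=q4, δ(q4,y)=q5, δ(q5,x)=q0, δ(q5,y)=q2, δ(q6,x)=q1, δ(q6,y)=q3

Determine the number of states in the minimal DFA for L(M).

3

Reachable states from the start: {q0,q2,q4,q5}. Unreachable: {q1,q3,q6} — drop them.
Initial partition by acceptance: {q0} | {q2,q4,q5}.
On input x, block {q2,q4,q5} splits into {q2,q5} and {q4}.
The partition is now stable with 3 blocks: {q0} | {q2,q5} | {q4}.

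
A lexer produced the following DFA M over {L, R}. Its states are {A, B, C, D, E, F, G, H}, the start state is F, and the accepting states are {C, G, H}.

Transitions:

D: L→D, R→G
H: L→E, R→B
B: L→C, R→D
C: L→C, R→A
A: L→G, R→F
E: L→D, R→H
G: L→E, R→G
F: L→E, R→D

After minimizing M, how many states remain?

All states are reachable from the start state.
Start with accepting vs non-accepting: {C,G,H} | {A,B,D,E,F}.
On input L, block {C,G,H} splits into {G,H} and {C}.
Refine {G,H} on symbol R: members go to different blocks, giving {G} and {H}.
Refine {A,B,D,E,F} on symbol L: members go to different blocks, giving {D,E,F} and {A} and {B}.
Refine {D,E,F} on symbol R: members go to different blocks, giving {D} and {E} and {F}.
Stable partition: {G} | {D} | {C} | {H} | {A} | {B} | {E} | {F} — 8 equivalence classes.

8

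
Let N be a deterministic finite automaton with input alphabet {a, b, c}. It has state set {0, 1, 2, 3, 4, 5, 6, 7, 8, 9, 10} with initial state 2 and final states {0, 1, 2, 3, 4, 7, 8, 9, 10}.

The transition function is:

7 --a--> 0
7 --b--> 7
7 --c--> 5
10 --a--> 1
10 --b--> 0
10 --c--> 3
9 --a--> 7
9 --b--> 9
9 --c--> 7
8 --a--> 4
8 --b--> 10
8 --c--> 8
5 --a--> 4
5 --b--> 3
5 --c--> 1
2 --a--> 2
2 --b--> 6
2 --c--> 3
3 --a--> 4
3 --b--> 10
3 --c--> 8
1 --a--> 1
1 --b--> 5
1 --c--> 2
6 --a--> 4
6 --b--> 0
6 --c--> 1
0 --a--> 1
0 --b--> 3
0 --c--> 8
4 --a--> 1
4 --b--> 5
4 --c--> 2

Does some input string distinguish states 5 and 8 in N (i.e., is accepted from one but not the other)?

Reachable states from the start: {0,1,2,3,4,5,6,8,10}. Unreachable: {7,9} — drop them.
Start with accepting vs non-accepting: {0,1,2,3,4,8,10} | {5,6}.
Split {0,1,2,3,4,8,10} by δ(·,b) → {0,3,8,10} and {1,2,4}.
On input c, block {1,2,4} splits into {1,4} and {2}.
The partition is now stable with 4 blocks: {0,3,8,10} | {5,6} | {1,4} | {2}.
5 and 8 end up in different blocks, so they are distinguishable. For instance, the string 'ε' is accepted from only 8.

Yes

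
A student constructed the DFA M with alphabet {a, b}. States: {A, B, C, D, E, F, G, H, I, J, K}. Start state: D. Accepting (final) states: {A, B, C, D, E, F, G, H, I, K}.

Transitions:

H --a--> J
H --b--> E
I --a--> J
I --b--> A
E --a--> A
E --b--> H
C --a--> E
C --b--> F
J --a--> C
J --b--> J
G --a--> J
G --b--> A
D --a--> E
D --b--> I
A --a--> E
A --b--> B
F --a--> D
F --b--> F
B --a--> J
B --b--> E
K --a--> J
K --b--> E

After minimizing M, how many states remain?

First remove the unreachable states {G,K}; 9 states remain.
Start with accepting vs non-accepting: {A,B,C,D,E,F,H,I} | {J}.
Refine {A,B,C,D,E,F,H,I} on symbol a: members go to different blocks, giving {A,C,D,E,F} and {B,H,I}.
Refine {A,C,D,E,F} on symbol b: members go to different blocks, giving {A,D,E} and {C,F}.
The partition is now stable with 4 blocks: {A,D,E} | {J} | {B,H,I} | {C,F}.

4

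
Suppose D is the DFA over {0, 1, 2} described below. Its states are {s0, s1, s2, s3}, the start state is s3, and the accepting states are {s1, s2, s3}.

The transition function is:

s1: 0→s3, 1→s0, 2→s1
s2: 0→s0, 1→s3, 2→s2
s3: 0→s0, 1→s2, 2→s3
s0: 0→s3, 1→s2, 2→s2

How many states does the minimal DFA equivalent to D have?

States {s1} cannot be reached from the start state, so discard them.
P0 = {s2,s3} | {s0}.
No further refinement is possible. Final partition (2 blocks): {s2,s3} | {s0}.

2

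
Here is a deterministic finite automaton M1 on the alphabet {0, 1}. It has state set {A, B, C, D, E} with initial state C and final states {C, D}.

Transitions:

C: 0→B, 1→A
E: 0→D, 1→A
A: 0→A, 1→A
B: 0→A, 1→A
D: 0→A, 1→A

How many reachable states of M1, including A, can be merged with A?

2

States {D,E} cannot be reached from the start state, so discard them.
Initial partition by acceptance: {C} | {A,B}.
No further refinement is possible. Final partition (2 blocks): {C} | {A,B}.
State A belongs to the block {A,B}, which has 2 states.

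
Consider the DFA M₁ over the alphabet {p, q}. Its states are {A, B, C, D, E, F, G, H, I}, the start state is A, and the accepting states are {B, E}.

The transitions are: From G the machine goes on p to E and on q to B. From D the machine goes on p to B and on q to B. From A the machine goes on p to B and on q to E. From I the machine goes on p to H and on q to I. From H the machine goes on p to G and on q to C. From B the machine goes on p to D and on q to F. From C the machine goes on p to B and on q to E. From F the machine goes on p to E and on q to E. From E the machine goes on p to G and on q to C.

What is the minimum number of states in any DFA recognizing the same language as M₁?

Reachable states from the start: {A,B,C,D,E,F,G}. Unreachable: {H,I} — drop them.
P0 = {B,E} | {A,C,D,F,G}.
Stable partition: {B,E} | {A,C,D,F,G} — 2 equivalence classes.

2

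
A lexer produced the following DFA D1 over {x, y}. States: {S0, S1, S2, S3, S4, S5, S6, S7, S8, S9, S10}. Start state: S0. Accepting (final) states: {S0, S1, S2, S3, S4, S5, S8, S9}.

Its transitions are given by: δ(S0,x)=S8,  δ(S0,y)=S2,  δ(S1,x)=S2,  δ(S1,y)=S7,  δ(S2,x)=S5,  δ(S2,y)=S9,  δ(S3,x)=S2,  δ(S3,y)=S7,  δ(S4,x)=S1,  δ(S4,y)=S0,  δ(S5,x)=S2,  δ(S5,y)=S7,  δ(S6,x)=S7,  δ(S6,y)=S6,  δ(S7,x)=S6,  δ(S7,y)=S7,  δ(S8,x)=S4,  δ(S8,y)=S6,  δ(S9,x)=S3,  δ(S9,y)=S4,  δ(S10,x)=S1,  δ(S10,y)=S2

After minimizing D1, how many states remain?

States {S10} cannot be reached from the start state, so discard them.
Start with accepting vs non-accepting: {S0,S1,S2,S3,S4,S5,S8,S9} | {S6,S7}.
Refine {S0,S1,S2,S3,S4,S5,S8,S9} on symbol y: members go to different blocks, giving {S0,S2,S4,S9} and {S1,S3,S5,S8}.
Stable partition: {S0,S2,S4,S9} | {S6,S7} | {S1,S3,S5,S8} — 3 equivalence classes.

3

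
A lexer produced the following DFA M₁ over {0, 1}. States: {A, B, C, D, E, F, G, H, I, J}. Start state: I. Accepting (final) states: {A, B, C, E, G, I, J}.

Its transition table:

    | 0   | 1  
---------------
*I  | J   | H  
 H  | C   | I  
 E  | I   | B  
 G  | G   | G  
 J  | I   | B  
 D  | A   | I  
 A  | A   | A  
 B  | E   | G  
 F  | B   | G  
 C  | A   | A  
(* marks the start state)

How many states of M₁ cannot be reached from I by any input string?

2

BFS from I reaches {A, B, C, E, G, H, I, J}; the 2 state(s) D, F are never visited.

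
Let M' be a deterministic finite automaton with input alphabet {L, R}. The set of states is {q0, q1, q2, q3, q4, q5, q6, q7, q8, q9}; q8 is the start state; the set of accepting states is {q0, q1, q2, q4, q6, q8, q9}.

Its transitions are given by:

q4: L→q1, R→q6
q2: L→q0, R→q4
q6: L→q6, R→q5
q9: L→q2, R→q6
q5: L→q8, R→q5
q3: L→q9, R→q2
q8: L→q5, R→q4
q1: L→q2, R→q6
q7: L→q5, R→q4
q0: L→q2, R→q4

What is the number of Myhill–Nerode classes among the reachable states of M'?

Reachable states from the start: {q0,q1,q2,q4,q5,q6,q8}. Unreachable: {q3,q7,q9} — drop them.
Start with accepting vs non-accepting: {q0,q1,q2,q4,q6,q8} | {q5}.
Refine {q0,q1,q2,q4,q6,q8} on symbol L: members go to different blocks, giving {q0,q1,q2,q4,q6} and {q8}.
Refine {q0,q1,q2,q4,q6} on symbol R: members go to different blocks, giving {q0,q1,q2,q4} and {q6}.
Refine {q0,q1,q2,q4} on symbol R: members go to different blocks, giving {q0,q2} and {q1,q4}.
On input L, block {q1,q4} splits into {q1} and {q4}.
Stable partition: {q0,q2} | {q5} | {q8} | {q6} | {q1} | {q4} — 6 equivalence classes.

6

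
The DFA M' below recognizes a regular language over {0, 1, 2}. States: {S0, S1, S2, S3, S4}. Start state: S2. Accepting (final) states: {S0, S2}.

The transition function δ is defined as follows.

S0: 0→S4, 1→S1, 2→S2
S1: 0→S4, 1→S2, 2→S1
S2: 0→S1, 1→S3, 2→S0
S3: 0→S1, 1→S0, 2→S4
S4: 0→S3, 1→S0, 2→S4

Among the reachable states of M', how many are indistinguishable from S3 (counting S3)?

Initial partition by acceptance: {S0,S2} | {S1,S3,S4}.
Stable partition: {S0,S2} | {S1,S3,S4} — 2 equivalence classes.
State S3 belongs to the block {S1,S3,S4}, which has 3 states.

3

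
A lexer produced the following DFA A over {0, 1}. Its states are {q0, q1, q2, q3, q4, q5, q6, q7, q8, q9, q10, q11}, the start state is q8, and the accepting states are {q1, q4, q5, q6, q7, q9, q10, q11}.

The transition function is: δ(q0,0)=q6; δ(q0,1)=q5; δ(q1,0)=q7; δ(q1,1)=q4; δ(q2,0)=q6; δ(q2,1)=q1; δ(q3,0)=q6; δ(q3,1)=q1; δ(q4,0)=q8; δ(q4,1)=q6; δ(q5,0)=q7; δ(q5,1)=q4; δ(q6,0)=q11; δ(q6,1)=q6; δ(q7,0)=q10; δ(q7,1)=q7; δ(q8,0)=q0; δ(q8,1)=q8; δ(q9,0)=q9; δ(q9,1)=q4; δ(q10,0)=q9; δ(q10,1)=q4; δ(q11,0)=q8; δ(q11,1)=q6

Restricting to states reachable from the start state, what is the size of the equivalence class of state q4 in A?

States {q1,q2,q3} cannot be reached from the start state, so discard them.
Initial partition by acceptance: {q4,q5,q6,q7,q9,q10,q11} | {q0,q8}.
Refine {q4,q5,q6,q7,q9,q10,q11} on symbol 0: members go to different blocks, giving {q5,q6,q7,q9,q10} and {q4,q11}.
Refine {q5,q6,q7,q9,q10} on symbol 0: members go to different blocks, giving {q5,q7,q9,q10} and {q6}.
Refine {q5,q7,q9,q10} on symbol 1: members go to different blocks, giving {q5,q9,q10} and {q7}.
On input 0, block {q5,q9,q10} splits into {q9,q10} and {q5}.
Split {q0,q8} by δ(·,0) → {q0} and {q8}.
Stable partition: {q9,q10} | {q0} | {q4,q11} | {q6} | {q7} | {q5} | {q8} — 7 equivalence classes.
The equivalence class containing q4 is {q4,q11}, of size 2.

2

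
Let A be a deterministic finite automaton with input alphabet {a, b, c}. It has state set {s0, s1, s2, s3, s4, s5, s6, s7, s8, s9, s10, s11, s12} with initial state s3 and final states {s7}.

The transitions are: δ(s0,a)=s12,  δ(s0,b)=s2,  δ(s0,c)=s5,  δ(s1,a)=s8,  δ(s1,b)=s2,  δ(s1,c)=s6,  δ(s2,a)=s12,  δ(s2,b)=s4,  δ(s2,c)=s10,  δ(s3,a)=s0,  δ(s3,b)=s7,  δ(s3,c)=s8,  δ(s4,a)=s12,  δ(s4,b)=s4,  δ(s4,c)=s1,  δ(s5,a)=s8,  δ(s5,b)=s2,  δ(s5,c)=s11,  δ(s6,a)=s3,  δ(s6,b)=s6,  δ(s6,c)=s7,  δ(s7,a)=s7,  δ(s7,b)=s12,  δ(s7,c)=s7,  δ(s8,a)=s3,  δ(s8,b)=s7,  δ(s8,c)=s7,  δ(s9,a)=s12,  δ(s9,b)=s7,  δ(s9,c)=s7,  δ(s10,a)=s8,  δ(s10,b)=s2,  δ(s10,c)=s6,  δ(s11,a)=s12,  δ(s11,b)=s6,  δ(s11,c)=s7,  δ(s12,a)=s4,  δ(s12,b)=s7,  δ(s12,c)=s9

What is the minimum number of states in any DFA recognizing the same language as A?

All states are reachable from the start state.
P0 = {s7} | {s0,s1,s2,s3,s4,s5,s6,s8,s9,s10,s11,s12}.
Refine {s0,s1,s2,s3,s4,s5,s6,s8,s9,s10,s11,s12} on symbol b: members go to different blocks, giving {s0,s1,s2,s4,s5,s6,s10,s11} and {s3,s8,s9,s12}.
Split {s0,s1,s2,s4,s5,s6,s10,s11} by δ(·,c) → {s0,s1,s2,s4,s5,s10} and {s6,s11}.
Refine {s0,s1,s2,s4,s5,s10} on symbol c: members go to different blocks, giving {s0,s2,s4} and {s1,s5,s10}.
On input a, block {s3,s8,s9,s12} splits into {s3,s12} and {s8,s9}.
Stable partition: {s7} | {s0,s2,s4} | {s3,s12} | {s6,s11} | {s1,s5,s10} | {s8,s9} — 6 equivalence classes.

6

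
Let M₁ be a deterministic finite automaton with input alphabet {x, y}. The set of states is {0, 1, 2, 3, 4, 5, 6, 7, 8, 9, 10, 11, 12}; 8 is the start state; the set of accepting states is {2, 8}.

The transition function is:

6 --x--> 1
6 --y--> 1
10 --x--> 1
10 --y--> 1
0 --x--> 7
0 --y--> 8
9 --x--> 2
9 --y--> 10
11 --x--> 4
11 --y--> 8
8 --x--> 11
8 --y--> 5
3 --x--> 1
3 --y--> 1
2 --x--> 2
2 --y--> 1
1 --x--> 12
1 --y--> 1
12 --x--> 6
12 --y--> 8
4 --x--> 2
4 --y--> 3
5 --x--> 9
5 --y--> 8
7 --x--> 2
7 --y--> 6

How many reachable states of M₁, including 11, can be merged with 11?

2

Reachable states from the start: {1,2,3,4,5,6,8,9,10,11,12}. Unreachable: {0,7} — drop them.
Initial partition by acceptance: {2,8} | {1,3,4,5,6,9,10,11,12}.
Refine {2,8} on symbol x: members go to different blocks, giving {2} and {8}.
On input x, block {1,3,4,5,6,9,10,11,12} splits into {1,3,5,6,10,11,12} and {4,9}.
On input x, block {1,3,5,6,10,11,12} splits into {1,3,6,10,12} and {5,11}.
Split {1,3,6,10,12} by δ(·,y) → {1,3,6,10} and {12}.
On input x, block {1,3,6,10} splits into {3,6,10} and {1}.
Stable partition: {2} | {3,6,10} | {8} | {4,9} | {5,11} | {12} | {1} — 7 equivalence classes.
State 11 belongs to the block {5,11}, which has 2 states.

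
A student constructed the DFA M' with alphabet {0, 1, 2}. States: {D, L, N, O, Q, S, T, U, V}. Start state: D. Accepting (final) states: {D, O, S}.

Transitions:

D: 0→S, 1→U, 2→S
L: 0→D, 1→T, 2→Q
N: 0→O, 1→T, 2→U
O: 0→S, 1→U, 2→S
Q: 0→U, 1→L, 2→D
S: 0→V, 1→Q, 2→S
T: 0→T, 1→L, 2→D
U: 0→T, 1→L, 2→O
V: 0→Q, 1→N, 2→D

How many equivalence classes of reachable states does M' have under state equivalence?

All states are reachable from the start state.
Start with accepting vs non-accepting: {D,O,S} | {L,N,Q,T,U,V}.
On input 0, block {D,O,S} splits into {D,O} and {S}.
Split {L,N,Q,T,U,V} by δ(·,0) → {Q,T,U,V} and {L,N}.
Stable partition: {D,O} | {Q,T,U,V} | {S} | {L,N} — 4 equivalence classes.

4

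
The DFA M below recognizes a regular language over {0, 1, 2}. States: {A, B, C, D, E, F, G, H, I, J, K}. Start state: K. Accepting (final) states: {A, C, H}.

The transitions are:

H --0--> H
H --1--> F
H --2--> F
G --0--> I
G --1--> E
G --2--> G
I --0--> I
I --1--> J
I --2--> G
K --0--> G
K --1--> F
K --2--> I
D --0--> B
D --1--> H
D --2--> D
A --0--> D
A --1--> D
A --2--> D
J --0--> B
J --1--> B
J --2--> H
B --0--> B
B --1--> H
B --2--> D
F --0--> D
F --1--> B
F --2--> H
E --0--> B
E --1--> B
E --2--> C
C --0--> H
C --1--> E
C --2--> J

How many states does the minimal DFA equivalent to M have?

4

Reachable states from the start: {B,C,D,E,F,G,H,I,J,K}. Unreachable: {A} — drop them.
Start with accepting vs non-accepting: {C,H} | {B,D,E,F,G,I,J,K}.
Split {B,D,E,F,G,I,J,K} by δ(·,1) → {E,F,G,I,J,K} and {B,D}.
Refine {E,F,G,I,J,K} on symbol 0: members go to different blocks, giving {E,F,J} and {G,I,K}.
No further refinement is possible. Final partition (4 blocks): {C,H} | {E,F,J} | {B,D} | {G,I,K}.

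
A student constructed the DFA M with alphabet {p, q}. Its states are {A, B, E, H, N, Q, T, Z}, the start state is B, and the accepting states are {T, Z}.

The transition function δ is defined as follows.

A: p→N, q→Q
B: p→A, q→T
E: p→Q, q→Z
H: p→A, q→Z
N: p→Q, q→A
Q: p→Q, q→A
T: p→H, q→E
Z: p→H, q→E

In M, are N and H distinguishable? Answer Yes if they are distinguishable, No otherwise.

All states are reachable from the start state.
Initial partition by acceptance: {T,Z} | {A,B,E,H,N,Q}.
Refine {A,B,E,H,N,Q} on symbol q: members go to different blocks, giving {A,N,Q} and {B,E,H}.
The partition is now stable with 3 blocks: {T,Z} | {A,N,Q} | {B,E,H}.
N and H end up in different blocks, so they are distinguishable. For instance, the string 'q' is accepted from only H.

Yes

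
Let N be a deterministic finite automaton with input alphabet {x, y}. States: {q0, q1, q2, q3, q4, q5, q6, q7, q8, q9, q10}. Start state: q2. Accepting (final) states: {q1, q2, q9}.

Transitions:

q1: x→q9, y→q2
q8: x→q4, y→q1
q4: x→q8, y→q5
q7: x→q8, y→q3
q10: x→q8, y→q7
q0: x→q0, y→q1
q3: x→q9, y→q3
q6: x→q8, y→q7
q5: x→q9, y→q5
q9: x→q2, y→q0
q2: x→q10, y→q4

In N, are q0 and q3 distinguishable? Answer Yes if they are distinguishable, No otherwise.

Yes

First remove the unreachable states {q6}; 10 states remain.
Start with accepting vs non-accepting: {q1,q2,q9} | {q0,q3,q4,q5,q7,q8,q10}.
Refine {q1,q2,q9} on symbol x: members go to different blocks, giving {q1,q9} and {q2}.
On input x, block {q1,q9} splits into {q1} and {q9}.
On input x, block {q0,q3,q4,q5,q7,q8,q10} splits into {q0,q4,q7,q8,q10} and {q3,q5}.
Split {q0,q4,q7,q8,q10} by δ(·,y) → {q0,q8} and {q4,q7} and {q10}.
On input x, block {q0,q8} splits into {q0} and {q8}.
Stable partition: {q1} | {q0} | {q2} | {q9} | {q3,q5} | {q4,q7} | {q10} | {q8} — 8 equivalence classes.
q0 and q3 end up in different blocks, so they are distinguishable. For instance, the string 'x' is accepted from only q3.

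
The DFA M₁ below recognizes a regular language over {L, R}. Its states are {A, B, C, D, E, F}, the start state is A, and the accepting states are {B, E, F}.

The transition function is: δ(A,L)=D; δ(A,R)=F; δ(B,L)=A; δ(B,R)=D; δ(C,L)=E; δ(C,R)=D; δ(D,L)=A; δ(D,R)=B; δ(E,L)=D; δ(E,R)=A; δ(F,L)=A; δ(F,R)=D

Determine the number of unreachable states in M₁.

BFS from A reaches {A, B, D, F}; the 2 state(s) C, E are never visited.

2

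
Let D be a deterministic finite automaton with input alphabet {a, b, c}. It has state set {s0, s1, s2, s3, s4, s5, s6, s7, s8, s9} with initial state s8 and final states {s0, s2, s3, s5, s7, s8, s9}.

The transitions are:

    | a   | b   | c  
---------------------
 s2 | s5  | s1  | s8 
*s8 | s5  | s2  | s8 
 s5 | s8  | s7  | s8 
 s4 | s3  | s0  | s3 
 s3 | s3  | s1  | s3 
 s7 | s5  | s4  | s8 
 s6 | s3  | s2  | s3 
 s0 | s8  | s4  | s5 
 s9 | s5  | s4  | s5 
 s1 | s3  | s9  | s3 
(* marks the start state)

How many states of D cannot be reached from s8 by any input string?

No path from s8 leads to s6; the other 9 states are all reachable.

1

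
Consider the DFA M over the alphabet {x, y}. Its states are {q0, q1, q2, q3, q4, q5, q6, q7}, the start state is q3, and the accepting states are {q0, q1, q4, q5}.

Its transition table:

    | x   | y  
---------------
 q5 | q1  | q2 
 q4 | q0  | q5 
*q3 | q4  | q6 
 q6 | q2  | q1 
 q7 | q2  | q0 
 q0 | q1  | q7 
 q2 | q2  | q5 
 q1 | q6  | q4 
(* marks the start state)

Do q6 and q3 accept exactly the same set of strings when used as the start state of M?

No

All states are reachable from the start state.
Initial partition by acceptance: {q0,q1,q4,q5} | {q2,q3,q6,q7}.
On input x, block {q0,q1,q4,q5} splits into {q0,q4,q5} and {q1}.
Refine {q0,q4,q5} on symbol x: members go to different blocks, giving {q0,q5} and {q4}.
Split {q2,q3,q6,q7} by δ(·,x) → {q2,q6,q7} and {q3}.
On input y, block {q2,q6,q7} splits into {q2,q7} and {q6}.
The partition is now stable with 6 blocks: {q0,q5} | {q2,q7} | {q1} | {q4} | {q3} | {q6}.
q6 and q3 end up in different blocks, so they are distinguishable. For instance, the string 'x' is accepted from only q3.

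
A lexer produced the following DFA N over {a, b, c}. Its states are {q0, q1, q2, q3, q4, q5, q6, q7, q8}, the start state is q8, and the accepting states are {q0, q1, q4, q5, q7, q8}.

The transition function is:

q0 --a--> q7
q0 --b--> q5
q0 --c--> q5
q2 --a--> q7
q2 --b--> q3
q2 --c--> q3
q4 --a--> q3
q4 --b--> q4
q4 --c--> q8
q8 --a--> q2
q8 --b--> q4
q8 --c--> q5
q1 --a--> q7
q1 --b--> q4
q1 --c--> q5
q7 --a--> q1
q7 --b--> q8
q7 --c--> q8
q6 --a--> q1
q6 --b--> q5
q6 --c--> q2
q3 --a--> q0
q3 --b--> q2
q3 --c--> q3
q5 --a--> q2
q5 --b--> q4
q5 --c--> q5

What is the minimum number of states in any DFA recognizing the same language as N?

Reachable states from the start: {q0,q1,q2,q3,q4,q5,q7,q8}. Unreachable: {q6} — drop them.
P0 = {q0,q1,q4,q5,q7,q8} | {q2,q3}.
On input a, block {q0,q1,q4,q5,q7,q8} splits into {q0,q1,q7} and {q4,q5,q8}.
Stable partition: {q0,q1,q7} | {q2,q3} | {q4,q5,q8} — 3 equivalence classes.

3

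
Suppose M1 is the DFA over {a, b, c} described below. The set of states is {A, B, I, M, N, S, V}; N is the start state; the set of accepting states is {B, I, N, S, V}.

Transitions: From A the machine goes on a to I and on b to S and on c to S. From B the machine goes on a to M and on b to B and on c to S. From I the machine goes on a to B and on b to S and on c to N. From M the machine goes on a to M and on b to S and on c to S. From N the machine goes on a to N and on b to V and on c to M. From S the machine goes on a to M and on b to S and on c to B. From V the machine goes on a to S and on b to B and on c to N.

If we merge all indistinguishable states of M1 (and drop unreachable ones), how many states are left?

Reachable states from the start: {B,M,N,S,V}. Unreachable: {A,I} — drop them.
Initial partition by acceptance: {B,N,S,V} | {M}.
Split {B,N,S,V} by δ(·,a) → {B,S} and {N,V}.
Split {N,V} by δ(·,a) → {N} and {V}.
Stable partition: {B,S} | {M} | {N} | {V} — 4 equivalence classes.

4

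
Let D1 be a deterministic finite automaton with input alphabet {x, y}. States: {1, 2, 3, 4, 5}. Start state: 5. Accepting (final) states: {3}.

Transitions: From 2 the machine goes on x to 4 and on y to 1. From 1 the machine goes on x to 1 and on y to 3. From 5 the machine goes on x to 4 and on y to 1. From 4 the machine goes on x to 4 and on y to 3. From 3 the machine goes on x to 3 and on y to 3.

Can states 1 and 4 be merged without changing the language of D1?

Yes

States {2} cannot be reached from the start state, so discard them.
P0 = {3} | {1,4,5}.
Split {1,4,5} by δ(·,y) → {1,4} and {5}.
The partition is now stable with 3 blocks: {3} | {1,4} | {5}.
1 and 4 lie in the same block of the stable partition, so they are equivalent — no string distinguishes them.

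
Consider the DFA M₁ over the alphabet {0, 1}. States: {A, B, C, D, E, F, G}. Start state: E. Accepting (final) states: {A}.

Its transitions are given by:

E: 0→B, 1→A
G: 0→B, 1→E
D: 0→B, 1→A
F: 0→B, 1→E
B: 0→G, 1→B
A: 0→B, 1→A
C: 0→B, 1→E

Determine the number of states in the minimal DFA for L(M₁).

States {C,D,F} cannot be reached from the start state, so discard them.
P0 = {A} | {B,E,G}.
Split {B,E,G} by δ(·,1) → {B,G} and {E}.
Split {B,G} by δ(·,1) → {B} and {G}.
No further refinement is possible. Final partition (4 blocks): {A} | {B} | {E} | {G}.

4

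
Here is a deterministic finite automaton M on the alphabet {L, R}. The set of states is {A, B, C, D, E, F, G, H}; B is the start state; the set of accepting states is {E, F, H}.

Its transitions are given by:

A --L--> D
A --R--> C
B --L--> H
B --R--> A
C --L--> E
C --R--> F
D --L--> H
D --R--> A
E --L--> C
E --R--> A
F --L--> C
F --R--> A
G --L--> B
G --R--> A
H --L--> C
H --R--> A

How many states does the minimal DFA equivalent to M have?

4

States {G} cannot be reached from the start state, so discard them.
P0 = {E,F,H} | {A,B,C,D}.
On input L, block {A,B,C,D} splits into {B,C,D} and {A}.
Split {B,C,D} by δ(·,R) → {B,D} and {C}.
Stable partition: {E,F,H} | {B,D} | {A} | {C} — 4 equivalence classes.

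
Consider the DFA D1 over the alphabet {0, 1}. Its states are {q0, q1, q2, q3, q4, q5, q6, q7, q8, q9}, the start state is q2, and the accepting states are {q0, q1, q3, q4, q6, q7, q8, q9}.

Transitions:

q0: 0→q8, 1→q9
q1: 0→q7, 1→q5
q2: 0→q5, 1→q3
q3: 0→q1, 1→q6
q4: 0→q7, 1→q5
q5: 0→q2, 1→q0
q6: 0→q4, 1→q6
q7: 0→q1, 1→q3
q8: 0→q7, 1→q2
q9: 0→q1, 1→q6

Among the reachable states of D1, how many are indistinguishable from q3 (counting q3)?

5

All states are reachable from the start state.
P0 = {q0,q1,q3,q4,q6,q7,q8,q9} | {q2,q5}.
Refine {q0,q1,q3,q4,q6,q7,q8,q9} on symbol 1: members go to different blocks, giving {q0,q3,q6,q7,q9} and {q1,q4,q8}.
The partition is now stable with 3 blocks: {q0,q3,q6,q7,q9} | {q2,q5} | {q1,q4,q8}.
State q3 belongs to the block {q0,q3,q6,q7,q9}, which has 5 states.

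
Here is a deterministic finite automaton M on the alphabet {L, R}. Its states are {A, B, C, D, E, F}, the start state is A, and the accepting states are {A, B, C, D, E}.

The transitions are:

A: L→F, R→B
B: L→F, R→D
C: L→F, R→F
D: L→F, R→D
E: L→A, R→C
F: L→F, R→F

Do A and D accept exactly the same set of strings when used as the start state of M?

Yes

Reachable states from the start: {A,B,D,F}. Unreachable: {C,E} — drop them.
Start with accepting vs non-accepting: {A,B,D} | {F}.
The partition is now stable with 2 blocks: {A,B,D} | {F}.
A and D lie in the same block of the stable partition, so they are equivalent — no string distinguishes them.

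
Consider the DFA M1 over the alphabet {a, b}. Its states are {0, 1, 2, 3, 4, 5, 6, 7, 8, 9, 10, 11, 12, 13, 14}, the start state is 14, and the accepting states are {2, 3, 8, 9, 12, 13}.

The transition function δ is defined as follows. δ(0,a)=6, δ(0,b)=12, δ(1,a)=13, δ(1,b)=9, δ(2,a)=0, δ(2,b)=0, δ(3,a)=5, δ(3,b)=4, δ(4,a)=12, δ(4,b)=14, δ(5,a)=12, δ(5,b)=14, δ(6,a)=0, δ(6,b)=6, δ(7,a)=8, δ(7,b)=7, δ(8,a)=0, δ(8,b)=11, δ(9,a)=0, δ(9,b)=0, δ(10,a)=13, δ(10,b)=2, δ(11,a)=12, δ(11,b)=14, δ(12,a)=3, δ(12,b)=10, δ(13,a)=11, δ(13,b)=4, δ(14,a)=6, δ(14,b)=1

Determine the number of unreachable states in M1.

2

BFS from 14 reaches {0, 1, 2, 3, 4, 5, 6, 9, 10, 11, 12, 13, 14}; the 2 state(s) 7, 8 are never visited.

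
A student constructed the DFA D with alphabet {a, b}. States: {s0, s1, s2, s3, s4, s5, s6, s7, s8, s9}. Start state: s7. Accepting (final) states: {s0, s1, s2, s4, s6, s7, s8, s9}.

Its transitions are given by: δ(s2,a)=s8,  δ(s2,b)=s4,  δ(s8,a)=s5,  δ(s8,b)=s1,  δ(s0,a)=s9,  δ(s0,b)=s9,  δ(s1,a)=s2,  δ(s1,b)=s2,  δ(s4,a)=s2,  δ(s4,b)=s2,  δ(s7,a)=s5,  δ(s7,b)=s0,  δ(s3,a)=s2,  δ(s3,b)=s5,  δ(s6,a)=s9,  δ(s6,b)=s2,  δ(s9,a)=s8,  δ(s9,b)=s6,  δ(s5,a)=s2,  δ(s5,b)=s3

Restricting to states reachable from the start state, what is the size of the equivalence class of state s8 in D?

Every state is reachable, so we keep all 10.
Initial partition by acceptance: {s0,s1,s2,s4,s6,s7,s8,s9} | {s3,s5}.
Split {s0,s1,s2,s4,s6,s7,s8,s9} by δ(·,a) → {s0,s1,s2,s4,s6,s9} and {s7,s8}.
Refine {s0,s1,s2,s4,s6,s9} on symbol a: members go to different blocks, giving {s0,s1,s4,s6} and {s2,s9}.
Stable partition: {s0,s1,s4,s6} | {s3,s5} | {s7,s8} | {s2,s9} — 4 equivalence classes.
State s8 belongs to the block {s7,s8}, which has 2 states.

2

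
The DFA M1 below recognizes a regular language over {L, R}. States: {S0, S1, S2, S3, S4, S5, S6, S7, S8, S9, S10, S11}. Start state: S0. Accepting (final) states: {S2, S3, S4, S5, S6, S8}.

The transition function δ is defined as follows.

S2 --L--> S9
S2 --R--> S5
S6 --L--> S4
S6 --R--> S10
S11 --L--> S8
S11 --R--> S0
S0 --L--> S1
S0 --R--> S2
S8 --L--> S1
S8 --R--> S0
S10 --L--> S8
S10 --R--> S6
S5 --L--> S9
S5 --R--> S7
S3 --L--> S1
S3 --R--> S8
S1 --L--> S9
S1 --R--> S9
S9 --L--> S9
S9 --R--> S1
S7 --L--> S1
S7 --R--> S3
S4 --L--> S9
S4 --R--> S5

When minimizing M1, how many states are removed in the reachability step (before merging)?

No path from S0 leads to S4, S6, S10, S11; the other 8 states are all reachable.

4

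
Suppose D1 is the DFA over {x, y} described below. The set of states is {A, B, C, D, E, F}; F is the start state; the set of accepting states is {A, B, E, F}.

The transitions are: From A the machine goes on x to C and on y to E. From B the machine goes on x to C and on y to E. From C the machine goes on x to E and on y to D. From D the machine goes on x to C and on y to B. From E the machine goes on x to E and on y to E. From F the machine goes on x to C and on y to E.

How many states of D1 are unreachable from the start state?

BFS from F reaches {B, C, D, E, F}; the 1 state(s) A are never visited.

1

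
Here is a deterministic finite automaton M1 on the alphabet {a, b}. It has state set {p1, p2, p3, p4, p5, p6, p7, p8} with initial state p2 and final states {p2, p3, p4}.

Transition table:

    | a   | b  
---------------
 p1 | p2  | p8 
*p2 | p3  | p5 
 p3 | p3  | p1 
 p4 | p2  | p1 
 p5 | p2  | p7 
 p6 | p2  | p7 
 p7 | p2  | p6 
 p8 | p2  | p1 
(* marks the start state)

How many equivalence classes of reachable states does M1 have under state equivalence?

States {p4} cannot be reached from the start state, so discard them.
Initial partition by acceptance: {p2,p3} | {p1,p5,p6,p7,p8}.
No further refinement is possible. Final partition (2 blocks): {p2,p3} | {p1,p5,p6,p7,p8}.

2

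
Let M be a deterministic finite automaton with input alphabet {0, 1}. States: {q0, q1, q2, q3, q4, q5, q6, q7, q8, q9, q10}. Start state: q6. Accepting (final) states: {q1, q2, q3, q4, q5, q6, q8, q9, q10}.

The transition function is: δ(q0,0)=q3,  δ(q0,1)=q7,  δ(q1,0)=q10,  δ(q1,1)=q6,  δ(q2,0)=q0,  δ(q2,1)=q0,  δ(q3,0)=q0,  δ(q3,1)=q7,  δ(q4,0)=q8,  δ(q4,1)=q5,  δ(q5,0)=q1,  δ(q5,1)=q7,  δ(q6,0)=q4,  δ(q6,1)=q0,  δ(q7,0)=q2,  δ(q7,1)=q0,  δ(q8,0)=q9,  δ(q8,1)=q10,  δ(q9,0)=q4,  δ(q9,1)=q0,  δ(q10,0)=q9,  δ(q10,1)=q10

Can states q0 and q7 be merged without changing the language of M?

Yes

All states are reachable from the start state.
Initial partition by acceptance: {q1,q2,q3,q4,q5,q6,q8,q9,q10} | {q0,q7}.
Refine {q1,q2,q3,q4,q5,q6,q8,q9,q10} on symbol 0: members go to different blocks, giving {q1,q4,q5,q6,q8,q9,q10} and {q2,q3}.
Split {q1,q4,q5,q6,q8,q9,q10} by δ(·,1) → {q1,q4,q8,q10} and {q5,q6,q9}.
Refine {q1,q4,q8,q10} on symbol 0: members go to different blocks, giving {q1,q4} and {q8,q10}.
Stable partition: {q1,q4} | {q0,q7} | {q2,q3} | {q5,q6,q9} | {q8,q10} — 5 equivalence classes.
q0 and q7 lie in the same block of the stable partition, so they are equivalent — no string distinguishes them.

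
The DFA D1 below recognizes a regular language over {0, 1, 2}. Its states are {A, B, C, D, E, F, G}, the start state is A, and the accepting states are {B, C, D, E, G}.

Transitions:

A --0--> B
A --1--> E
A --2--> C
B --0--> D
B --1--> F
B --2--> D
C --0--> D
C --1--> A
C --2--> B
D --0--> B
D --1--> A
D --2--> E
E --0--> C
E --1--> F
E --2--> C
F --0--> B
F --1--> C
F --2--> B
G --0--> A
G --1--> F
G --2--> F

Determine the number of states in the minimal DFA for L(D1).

First remove the unreachable states {G}; 6 states remain.
P0 = {B,C,D,E} | {A,F}.
The partition is now stable with 2 blocks: {B,C,D,E} | {A,F}.

2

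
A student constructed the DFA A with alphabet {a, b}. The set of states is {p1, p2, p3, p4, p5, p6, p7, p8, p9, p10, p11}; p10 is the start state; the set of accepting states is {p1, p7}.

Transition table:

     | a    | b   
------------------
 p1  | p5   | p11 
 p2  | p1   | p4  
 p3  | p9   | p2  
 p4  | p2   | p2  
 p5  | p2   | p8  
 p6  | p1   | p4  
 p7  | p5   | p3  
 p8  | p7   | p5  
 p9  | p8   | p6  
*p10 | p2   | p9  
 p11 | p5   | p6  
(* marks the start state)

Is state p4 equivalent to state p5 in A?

Yes

Start with accepting vs non-accepting: {p1,p7} | {p2,p3,p4,p5,p6,p8,p9,p10,p11}.
Refine {p2,p3,p4,p5,p6,p8,p9,p10,p11} on symbol a: members go to different blocks, giving {p3,p4,p5,p9,p10,p11} and {p2,p6,p8}.
Refine {p3,p4,p5,p9,p10,p11} on symbol a: members go to different blocks, giving {p4,p5,p9,p10} and {p3,p11}.
On input b, block {p4,p5,p9,p10} splits into {p4,p5,p9} and {p10}.
The partition is now stable with 5 blocks: {p1,p7} | {p4,p5,p9} | {p2,p6,p8} | {p3,p11} | {p10}.
p4 and p5 lie in the same block of the stable partition, so they are equivalent — no string distinguishes them.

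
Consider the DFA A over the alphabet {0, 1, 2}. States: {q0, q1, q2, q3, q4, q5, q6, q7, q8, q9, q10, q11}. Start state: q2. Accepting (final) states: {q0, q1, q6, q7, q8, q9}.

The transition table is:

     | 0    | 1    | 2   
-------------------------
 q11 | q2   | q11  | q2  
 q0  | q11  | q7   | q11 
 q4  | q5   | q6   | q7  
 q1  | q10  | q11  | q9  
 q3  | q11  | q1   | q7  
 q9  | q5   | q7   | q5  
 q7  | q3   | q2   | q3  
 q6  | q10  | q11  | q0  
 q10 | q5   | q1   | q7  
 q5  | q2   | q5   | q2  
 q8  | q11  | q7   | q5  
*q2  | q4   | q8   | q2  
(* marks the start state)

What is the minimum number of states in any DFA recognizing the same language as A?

6

Every state is reachable, so we keep all 12.
P0 = {q0,q1,q6,q7,q8,q9} | {q2,q3,q4,q5,q10,q11}.
Split {q0,q1,q6,q7,q8,q9} by δ(·,1) → {q0,q8,q9} and {q1,q6,q7}.
Split {q2,q3,q4,q5,q10,q11} by δ(·,1) → {q3,q4,q10} and {q5,q11} and {q2}.
Split {q1,q6,q7} by δ(·,1) → {q1,q6} and {q7}.
No further refinement is possible. Final partition (6 blocks): {q0,q8,q9} | {q3,q4,q10} | {q1,q6} | {q5,q11} | {q2} | {q7}.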